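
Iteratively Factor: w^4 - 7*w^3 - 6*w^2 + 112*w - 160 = (w + 4)*(w^3 - 11*w^2 + 38*w - 40) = (w - 2)*(w + 4)*(w^2 - 9*w + 20) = (w - 5)*(w - 2)*(w + 4)*(w - 4)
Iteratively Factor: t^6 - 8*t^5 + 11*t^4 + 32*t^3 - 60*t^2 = (t)*(t^5 - 8*t^4 + 11*t^3 + 32*t^2 - 60*t) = t*(t - 5)*(t^4 - 3*t^3 - 4*t^2 + 12*t) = t*(t - 5)*(t - 3)*(t^3 - 4*t) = t*(t - 5)*(t - 3)*(t - 2)*(t^2 + 2*t) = t^2*(t - 5)*(t - 3)*(t - 2)*(t + 2)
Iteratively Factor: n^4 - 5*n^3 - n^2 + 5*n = (n)*(n^3 - 5*n^2 - n + 5) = n*(n + 1)*(n^2 - 6*n + 5) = n*(n - 1)*(n + 1)*(n - 5)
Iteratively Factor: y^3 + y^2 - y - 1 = (y - 1)*(y^2 + 2*y + 1) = (y - 1)*(y + 1)*(y + 1)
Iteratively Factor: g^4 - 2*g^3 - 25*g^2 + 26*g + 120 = (g + 4)*(g^3 - 6*g^2 - g + 30) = (g - 5)*(g + 4)*(g^2 - g - 6) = (g - 5)*(g + 2)*(g + 4)*(g - 3)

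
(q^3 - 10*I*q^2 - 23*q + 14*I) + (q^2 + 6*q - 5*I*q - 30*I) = q^3 + q^2 - 10*I*q^2 - 17*q - 5*I*q - 16*I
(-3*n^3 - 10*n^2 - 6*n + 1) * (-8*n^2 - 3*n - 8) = 24*n^5 + 89*n^4 + 102*n^3 + 90*n^2 + 45*n - 8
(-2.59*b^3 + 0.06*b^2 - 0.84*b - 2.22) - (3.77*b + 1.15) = -2.59*b^3 + 0.06*b^2 - 4.61*b - 3.37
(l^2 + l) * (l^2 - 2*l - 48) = l^4 - l^3 - 50*l^2 - 48*l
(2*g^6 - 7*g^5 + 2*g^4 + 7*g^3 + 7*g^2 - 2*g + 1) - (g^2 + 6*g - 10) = 2*g^6 - 7*g^5 + 2*g^4 + 7*g^3 + 6*g^2 - 8*g + 11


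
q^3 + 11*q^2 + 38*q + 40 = (q + 2)*(q + 4)*(q + 5)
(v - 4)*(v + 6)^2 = v^3 + 8*v^2 - 12*v - 144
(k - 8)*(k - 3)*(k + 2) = k^3 - 9*k^2 + 2*k + 48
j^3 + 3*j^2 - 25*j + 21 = (j - 3)*(j - 1)*(j + 7)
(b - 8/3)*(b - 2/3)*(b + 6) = b^3 + 8*b^2/3 - 164*b/9 + 32/3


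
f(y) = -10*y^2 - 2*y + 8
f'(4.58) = -93.60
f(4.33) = -188.15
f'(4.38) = -89.60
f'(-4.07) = 79.40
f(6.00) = -364.00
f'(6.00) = -122.00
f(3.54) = -124.40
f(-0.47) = 6.73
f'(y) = -20*y - 2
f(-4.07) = -149.51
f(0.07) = 7.81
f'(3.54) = -72.80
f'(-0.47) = 7.40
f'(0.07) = -3.40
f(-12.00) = -1408.00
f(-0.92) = 1.38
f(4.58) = -210.92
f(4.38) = -192.60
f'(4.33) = -88.60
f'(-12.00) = 238.00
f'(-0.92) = 16.40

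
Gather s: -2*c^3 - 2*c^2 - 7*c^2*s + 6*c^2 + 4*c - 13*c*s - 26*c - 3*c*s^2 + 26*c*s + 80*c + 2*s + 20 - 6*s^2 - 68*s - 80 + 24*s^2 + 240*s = -2*c^3 + 4*c^2 + 58*c + s^2*(18 - 3*c) + s*(-7*c^2 + 13*c + 174) - 60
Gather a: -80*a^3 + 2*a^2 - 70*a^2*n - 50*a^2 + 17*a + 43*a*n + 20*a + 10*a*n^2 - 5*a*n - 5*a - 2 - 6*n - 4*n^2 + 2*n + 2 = -80*a^3 + a^2*(-70*n - 48) + a*(10*n^2 + 38*n + 32) - 4*n^2 - 4*n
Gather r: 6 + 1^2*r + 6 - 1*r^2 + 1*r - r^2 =-2*r^2 + 2*r + 12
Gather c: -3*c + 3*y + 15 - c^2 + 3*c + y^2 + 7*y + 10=-c^2 + y^2 + 10*y + 25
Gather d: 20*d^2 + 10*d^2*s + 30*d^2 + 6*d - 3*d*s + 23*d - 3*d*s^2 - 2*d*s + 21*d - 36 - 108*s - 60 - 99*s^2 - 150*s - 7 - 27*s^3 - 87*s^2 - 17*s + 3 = d^2*(10*s + 50) + d*(-3*s^2 - 5*s + 50) - 27*s^3 - 186*s^2 - 275*s - 100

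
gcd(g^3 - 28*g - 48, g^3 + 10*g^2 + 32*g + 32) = g^2 + 6*g + 8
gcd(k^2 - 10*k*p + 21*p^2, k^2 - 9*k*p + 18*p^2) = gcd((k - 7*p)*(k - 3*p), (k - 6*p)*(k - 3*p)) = -k + 3*p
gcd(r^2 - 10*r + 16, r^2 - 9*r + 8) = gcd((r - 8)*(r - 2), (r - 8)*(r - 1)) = r - 8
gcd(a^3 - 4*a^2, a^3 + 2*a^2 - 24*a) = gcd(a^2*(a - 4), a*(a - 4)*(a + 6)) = a^2 - 4*a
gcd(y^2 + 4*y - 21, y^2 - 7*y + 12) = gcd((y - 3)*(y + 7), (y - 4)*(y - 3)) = y - 3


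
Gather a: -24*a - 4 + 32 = 28 - 24*a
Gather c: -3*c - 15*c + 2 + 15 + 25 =42 - 18*c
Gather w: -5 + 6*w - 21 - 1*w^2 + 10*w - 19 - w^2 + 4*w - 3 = -2*w^2 + 20*w - 48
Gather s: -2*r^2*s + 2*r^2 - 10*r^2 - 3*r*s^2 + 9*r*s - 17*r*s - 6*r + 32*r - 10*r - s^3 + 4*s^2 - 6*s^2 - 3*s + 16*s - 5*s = -8*r^2 + 16*r - s^3 + s^2*(-3*r - 2) + s*(-2*r^2 - 8*r + 8)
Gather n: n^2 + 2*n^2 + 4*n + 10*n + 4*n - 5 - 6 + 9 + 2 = 3*n^2 + 18*n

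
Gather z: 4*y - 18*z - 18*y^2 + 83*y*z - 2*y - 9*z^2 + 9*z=-18*y^2 + 2*y - 9*z^2 + z*(83*y - 9)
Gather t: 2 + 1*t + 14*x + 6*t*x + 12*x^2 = t*(6*x + 1) + 12*x^2 + 14*x + 2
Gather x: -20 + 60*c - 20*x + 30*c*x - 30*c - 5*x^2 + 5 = 30*c - 5*x^2 + x*(30*c - 20) - 15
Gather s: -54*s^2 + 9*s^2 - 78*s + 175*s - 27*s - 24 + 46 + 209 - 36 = -45*s^2 + 70*s + 195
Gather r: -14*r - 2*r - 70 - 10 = -16*r - 80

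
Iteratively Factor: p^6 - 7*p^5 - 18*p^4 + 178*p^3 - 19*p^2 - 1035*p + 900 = (p - 5)*(p^5 - 2*p^4 - 28*p^3 + 38*p^2 + 171*p - 180) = (p - 5)^2*(p^4 + 3*p^3 - 13*p^2 - 27*p + 36) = (p - 5)^2*(p - 3)*(p^3 + 6*p^2 + 5*p - 12) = (p - 5)^2*(p - 3)*(p - 1)*(p^2 + 7*p + 12) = (p - 5)^2*(p - 3)*(p - 1)*(p + 4)*(p + 3)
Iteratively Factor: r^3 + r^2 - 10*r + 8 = (r + 4)*(r^2 - 3*r + 2) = (r - 1)*(r + 4)*(r - 2)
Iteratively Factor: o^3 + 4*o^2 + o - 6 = (o + 3)*(o^2 + o - 2) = (o + 2)*(o + 3)*(o - 1)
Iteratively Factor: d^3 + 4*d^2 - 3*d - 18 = (d + 3)*(d^2 + d - 6) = (d + 3)^2*(d - 2)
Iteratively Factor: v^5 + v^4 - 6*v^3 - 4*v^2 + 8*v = (v + 2)*(v^4 - v^3 - 4*v^2 + 4*v) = (v - 2)*(v + 2)*(v^3 + v^2 - 2*v) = v*(v - 2)*(v + 2)*(v^2 + v - 2) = v*(v - 2)*(v + 2)^2*(v - 1)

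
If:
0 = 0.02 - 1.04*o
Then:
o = 0.02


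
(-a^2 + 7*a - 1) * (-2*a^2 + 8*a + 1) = 2*a^4 - 22*a^3 + 57*a^2 - a - 1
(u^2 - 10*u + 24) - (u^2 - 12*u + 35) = 2*u - 11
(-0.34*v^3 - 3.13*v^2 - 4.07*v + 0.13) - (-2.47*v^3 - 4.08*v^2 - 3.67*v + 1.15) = 2.13*v^3 + 0.95*v^2 - 0.4*v - 1.02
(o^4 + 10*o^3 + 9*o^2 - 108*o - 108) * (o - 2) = o^5 + 8*o^4 - 11*o^3 - 126*o^2 + 108*o + 216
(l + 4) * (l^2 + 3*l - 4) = l^3 + 7*l^2 + 8*l - 16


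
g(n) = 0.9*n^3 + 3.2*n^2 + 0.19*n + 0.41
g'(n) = 2.7*n^2 + 6.4*n + 0.19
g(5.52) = 250.34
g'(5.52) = 117.79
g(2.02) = 21.27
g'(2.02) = 24.14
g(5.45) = 242.18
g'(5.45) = 115.27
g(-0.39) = 0.77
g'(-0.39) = -1.90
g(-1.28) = 3.52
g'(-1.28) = -3.58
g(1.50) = 10.93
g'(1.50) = 15.86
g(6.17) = 334.80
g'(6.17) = 142.46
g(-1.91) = 5.45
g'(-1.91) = -2.18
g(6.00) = 311.15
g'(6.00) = 135.79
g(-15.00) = -2319.94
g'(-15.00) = 511.69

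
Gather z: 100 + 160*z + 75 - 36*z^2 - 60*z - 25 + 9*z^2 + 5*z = -27*z^2 + 105*z + 150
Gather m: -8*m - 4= -8*m - 4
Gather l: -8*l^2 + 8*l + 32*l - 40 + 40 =-8*l^2 + 40*l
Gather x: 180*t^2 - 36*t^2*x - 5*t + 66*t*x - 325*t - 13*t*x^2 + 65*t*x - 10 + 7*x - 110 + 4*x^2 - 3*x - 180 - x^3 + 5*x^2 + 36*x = 180*t^2 - 330*t - x^3 + x^2*(9 - 13*t) + x*(-36*t^2 + 131*t + 40) - 300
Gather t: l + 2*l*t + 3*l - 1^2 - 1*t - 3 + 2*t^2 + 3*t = 4*l + 2*t^2 + t*(2*l + 2) - 4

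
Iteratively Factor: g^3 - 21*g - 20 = (g + 1)*(g^2 - g - 20) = (g + 1)*(g + 4)*(g - 5)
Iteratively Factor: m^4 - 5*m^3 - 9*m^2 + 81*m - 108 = (m + 4)*(m^3 - 9*m^2 + 27*m - 27) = (m - 3)*(m + 4)*(m^2 - 6*m + 9) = (m - 3)^2*(m + 4)*(m - 3)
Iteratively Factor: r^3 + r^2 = (r)*(r^2 + r) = r*(r + 1)*(r)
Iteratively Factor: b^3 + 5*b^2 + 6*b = (b + 2)*(b^2 + 3*b) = b*(b + 2)*(b + 3)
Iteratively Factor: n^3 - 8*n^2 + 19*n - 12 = (n - 4)*(n^2 - 4*n + 3) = (n - 4)*(n - 3)*(n - 1)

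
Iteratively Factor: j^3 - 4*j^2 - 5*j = (j - 5)*(j^2 + j) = j*(j - 5)*(j + 1)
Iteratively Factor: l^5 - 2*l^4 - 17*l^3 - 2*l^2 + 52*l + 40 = (l + 1)*(l^4 - 3*l^3 - 14*l^2 + 12*l + 40) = (l - 5)*(l + 1)*(l^3 + 2*l^2 - 4*l - 8) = (l - 5)*(l - 2)*(l + 1)*(l^2 + 4*l + 4) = (l - 5)*(l - 2)*(l + 1)*(l + 2)*(l + 2)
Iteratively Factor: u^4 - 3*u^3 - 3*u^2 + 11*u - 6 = (u + 2)*(u^3 - 5*u^2 + 7*u - 3) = (u - 3)*(u + 2)*(u^2 - 2*u + 1) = (u - 3)*(u - 1)*(u + 2)*(u - 1)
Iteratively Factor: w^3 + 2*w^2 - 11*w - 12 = (w - 3)*(w^2 + 5*w + 4) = (w - 3)*(w + 4)*(w + 1)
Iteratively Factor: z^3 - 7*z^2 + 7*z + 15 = (z - 3)*(z^2 - 4*z - 5) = (z - 5)*(z - 3)*(z + 1)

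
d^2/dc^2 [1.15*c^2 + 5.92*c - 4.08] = 2.30000000000000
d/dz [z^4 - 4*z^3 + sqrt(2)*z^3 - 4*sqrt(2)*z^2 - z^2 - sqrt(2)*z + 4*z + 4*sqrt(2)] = 4*z^3 - 12*z^2 + 3*sqrt(2)*z^2 - 8*sqrt(2)*z - 2*z - sqrt(2) + 4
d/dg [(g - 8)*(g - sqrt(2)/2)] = 2*g - 8 - sqrt(2)/2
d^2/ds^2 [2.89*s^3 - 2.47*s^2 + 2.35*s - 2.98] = 17.34*s - 4.94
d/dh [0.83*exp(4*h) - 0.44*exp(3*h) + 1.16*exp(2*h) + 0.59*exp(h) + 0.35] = (3.32*exp(3*h) - 1.32*exp(2*h) + 2.32*exp(h) + 0.59)*exp(h)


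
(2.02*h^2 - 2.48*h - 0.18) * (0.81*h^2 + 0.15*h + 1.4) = 1.6362*h^4 - 1.7058*h^3 + 2.3102*h^2 - 3.499*h - 0.252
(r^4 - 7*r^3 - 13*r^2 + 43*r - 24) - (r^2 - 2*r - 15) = r^4 - 7*r^3 - 14*r^2 + 45*r - 9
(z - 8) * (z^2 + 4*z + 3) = z^3 - 4*z^2 - 29*z - 24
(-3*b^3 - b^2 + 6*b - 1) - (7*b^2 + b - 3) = -3*b^3 - 8*b^2 + 5*b + 2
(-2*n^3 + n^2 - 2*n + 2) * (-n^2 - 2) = 2*n^5 - n^4 + 6*n^3 - 4*n^2 + 4*n - 4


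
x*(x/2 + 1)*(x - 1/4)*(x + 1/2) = x^4/2 + 9*x^3/8 + 3*x^2/16 - x/8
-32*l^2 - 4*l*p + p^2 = (-8*l + p)*(4*l + p)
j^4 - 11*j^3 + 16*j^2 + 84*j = j*(j - 7)*(j - 6)*(j + 2)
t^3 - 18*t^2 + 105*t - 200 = (t - 8)*(t - 5)^2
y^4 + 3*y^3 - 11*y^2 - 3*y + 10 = (y - 2)*(y - 1)*(y + 1)*(y + 5)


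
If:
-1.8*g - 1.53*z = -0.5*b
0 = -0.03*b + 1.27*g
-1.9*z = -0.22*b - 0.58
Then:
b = 1.67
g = 0.04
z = 0.50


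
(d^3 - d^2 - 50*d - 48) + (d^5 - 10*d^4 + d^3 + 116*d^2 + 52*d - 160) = d^5 - 10*d^4 + 2*d^3 + 115*d^2 + 2*d - 208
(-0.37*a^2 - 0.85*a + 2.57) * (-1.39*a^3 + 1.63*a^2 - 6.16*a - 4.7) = 0.5143*a^5 + 0.5784*a^4 - 2.6786*a^3 + 11.1641*a^2 - 11.8362*a - 12.079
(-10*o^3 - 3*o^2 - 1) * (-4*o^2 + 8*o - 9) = 40*o^5 - 68*o^4 + 66*o^3 + 31*o^2 - 8*o + 9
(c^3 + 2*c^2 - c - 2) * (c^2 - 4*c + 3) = c^5 - 2*c^4 - 6*c^3 + 8*c^2 + 5*c - 6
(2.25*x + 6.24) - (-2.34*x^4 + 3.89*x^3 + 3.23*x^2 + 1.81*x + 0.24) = 2.34*x^4 - 3.89*x^3 - 3.23*x^2 + 0.44*x + 6.0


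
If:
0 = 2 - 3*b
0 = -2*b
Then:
No Solution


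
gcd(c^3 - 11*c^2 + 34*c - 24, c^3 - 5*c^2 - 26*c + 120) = c^2 - 10*c + 24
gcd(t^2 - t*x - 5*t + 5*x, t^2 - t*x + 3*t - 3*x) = -t + x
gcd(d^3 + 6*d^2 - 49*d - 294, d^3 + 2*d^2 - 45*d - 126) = d^2 - d - 42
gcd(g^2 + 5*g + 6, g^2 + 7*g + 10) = g + 2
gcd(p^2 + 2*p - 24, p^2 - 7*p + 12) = p - 4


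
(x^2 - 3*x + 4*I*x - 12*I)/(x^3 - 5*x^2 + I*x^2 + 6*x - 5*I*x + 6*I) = (x + 4*I)/(x^2 + x*(-2 + I) - 2*I)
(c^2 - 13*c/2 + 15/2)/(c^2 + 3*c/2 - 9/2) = (c - 5)/(c + 3)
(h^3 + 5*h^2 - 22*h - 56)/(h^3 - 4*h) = (h^2 + 3*h - 28)/(h*(h - 2))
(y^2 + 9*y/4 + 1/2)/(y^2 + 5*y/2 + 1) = (4*y + 1)/(2*(2*y + 1))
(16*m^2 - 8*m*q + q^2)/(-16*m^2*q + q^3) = (-4*m + q)/(q*(4*m + q))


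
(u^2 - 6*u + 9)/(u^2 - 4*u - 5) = (-u^2 + 6*u - 9)/(-u^2 + 4*u + 5)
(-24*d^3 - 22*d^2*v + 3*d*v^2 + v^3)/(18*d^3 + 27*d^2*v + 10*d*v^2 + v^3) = (-4*d + v)/(3*d + v)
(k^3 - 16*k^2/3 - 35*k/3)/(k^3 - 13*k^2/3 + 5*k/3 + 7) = k*(3*k^2 - 16*k - 35)/(3*k^3 - 13*k^2 + 5*k + 21)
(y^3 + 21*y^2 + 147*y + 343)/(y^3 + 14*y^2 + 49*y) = (y + 7)/y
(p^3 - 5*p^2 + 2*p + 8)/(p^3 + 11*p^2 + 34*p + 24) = (p^2 - 6*p + 8)/(p^2 + 10*p + 24)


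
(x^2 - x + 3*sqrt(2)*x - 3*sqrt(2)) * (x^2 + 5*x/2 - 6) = x^4 + 3*x^3/2 + 3*sqrt(2)*x^3 - 17*x^2/2 + 9*sqrt(2)*x^2/2 - 51*sqrt(2)*x/2 + 6*x + 18*sqrt(2)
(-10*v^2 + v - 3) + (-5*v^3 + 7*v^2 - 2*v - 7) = -5*v^3 - 3*v^2 - v - 10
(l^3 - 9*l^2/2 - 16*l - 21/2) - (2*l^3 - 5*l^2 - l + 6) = -l^3 + l^2/2 - 15*l - 33/2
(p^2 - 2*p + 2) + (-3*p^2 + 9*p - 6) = -2*p^2 + 7*p - 4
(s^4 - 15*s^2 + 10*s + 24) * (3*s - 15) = 3*s^5 - 15*s^4 - 45*s^3 + 255*s^2 - 78*s - 360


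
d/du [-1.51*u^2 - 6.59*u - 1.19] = -3.02*u - 6.59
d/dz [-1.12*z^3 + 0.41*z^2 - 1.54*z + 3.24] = -3.36*z^2 + 0.82*z - 1.54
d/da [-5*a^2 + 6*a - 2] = 6 - 10*a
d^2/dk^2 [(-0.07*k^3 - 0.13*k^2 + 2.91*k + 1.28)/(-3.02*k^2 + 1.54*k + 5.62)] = (-49.16336*k^3 - 53.171184*k^2 - 247.354512*k + 9.06224000000001)/(27.543608*k^6 - 42.136248*k^5 - 132.283248*k^4 + 153.172712*k^3 + 246.169488*k^2 - 145.919928*k - 177.504328)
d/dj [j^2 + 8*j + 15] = 2*j + 8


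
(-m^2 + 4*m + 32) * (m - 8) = -m^3 + 12*m^2 - 256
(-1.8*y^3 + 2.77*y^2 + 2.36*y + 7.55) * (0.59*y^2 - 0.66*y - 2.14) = -1.062*y^5 + 2.8223*y^4 + 3.4162*y^3 - 3.0309*y^2 - 10.0334*y - 16.157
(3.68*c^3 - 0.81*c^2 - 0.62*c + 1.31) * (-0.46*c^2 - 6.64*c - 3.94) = -1.6928*c^5 - 24.0626*c^4 - 8.8356*c^3 + 6.7056*c^2 - 6.2556*c - 5.1614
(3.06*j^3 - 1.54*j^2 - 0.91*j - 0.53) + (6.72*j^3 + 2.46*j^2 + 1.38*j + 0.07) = 9.78*j^3 + 0.92*j^2 + 0.47*j - 0.46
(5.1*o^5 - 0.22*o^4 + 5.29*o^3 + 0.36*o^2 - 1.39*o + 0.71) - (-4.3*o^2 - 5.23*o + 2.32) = 5.1*o^5 - 0.22*o^4 + 5.29*o^3 + 4.66*o^2 + 3.84*o - 1.61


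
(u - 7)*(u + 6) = u^2 - u - 42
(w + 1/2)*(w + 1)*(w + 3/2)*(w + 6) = w^4 + 9*w^3 + 83*w^2/4 + 69*w/4 + 9/2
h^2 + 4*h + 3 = (h + 1)*(h + 3)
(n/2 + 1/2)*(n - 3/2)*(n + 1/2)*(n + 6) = n^4/2 + 3*n^3 - 7*n^2/8 - 45*n/8 - 9/4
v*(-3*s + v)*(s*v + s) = -3*s^2*v^2 - 3*s^2*v + s*v^3 + s*v^2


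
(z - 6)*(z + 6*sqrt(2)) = z^2 - 6*z + 6*sqrt(2)*z - 36*sqrt(2)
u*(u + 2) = u^2 + 2*u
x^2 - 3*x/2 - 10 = (x - 4)*(x + 5/2)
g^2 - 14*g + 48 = (g - 8)*(g - 6)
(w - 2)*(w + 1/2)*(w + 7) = w^3 + 11*w^2/2 - 23*w/2 - 7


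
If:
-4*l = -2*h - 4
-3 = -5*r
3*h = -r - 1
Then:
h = -8/15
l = 11/15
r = 3/5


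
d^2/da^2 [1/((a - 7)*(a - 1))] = 2*((a - 7)^2 + (a - 7)*(a - 1) + (a - 1)^2)/((a - 7)^3*(a - 1)^3)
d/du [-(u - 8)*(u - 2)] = 10 - 2*u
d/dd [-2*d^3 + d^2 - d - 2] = -6*d^2 + 2*d - 1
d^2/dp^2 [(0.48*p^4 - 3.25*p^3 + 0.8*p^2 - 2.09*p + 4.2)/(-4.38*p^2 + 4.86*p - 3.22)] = (-18.417024*p^6 + 61.3059839999999*p^5 - 108.642816*p^4 + 228.171768*p^3 - 780.630984*p^2 + 561.752016*p - 31.110184)/(84.027672*p^6 - 279.708552*p^5 + 495.682848*p^4 - 526.052232*p^3 + 364.406112*p^2 - 151.171272*p + 33.386248)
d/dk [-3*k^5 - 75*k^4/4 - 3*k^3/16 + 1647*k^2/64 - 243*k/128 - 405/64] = -15*k^4 - 75*k^3 - 9*k^2/16 + 1647*k/32 - 243/128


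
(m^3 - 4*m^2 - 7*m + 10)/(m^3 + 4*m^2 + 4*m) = (m^2 - 6*m + 5)/(m*(m + 2))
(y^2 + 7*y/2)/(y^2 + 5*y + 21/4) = 2*y/(2*y + 3)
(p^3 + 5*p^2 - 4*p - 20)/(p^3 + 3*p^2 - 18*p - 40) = (p - 2)/(p - 4)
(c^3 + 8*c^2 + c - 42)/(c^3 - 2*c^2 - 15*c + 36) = (c^3 + 8*c^2 + c - 42)/(c^3 - 2*c^2 - 15*c + 36)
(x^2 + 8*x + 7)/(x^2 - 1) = (x + 7)/(x - 1)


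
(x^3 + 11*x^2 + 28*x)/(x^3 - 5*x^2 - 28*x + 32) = x*(x + 7)/(x^2 - 9*x + 8)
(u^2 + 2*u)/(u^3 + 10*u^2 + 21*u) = (u + 2)/(u^2 + 10*u + 21)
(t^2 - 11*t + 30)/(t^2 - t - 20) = (t - 6)/(t + 4)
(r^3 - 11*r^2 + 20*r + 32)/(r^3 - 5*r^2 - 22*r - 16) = (r - 4)/(r + 2)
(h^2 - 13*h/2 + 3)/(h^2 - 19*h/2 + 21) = (2*h - 1)/(2*h - 7)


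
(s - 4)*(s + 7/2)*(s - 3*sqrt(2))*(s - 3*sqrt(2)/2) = s^4 - 9*sqrt(2)*s^3/2 - s^3/2 - 5*s^2 + 9*sqrt(2)*s^2/4 - 9*s/2 + 63*sqrt(2)*s - 126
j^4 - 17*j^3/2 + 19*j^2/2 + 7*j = j*(j - 7)*(j - 2)*(j + 1/2)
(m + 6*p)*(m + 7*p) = m^2 + 13*m*p + 42*p^2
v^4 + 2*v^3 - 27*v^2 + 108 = (v - 3)^2*(v + 2)*(v + 6)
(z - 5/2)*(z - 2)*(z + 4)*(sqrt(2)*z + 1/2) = sqrt(2)*z^4 - sqrt(2)*z^3/2 + z^3/2 - 13*sqrt(2)*z^2 - z^2/4 - 13*z/2 + 20*sqrt(2)*z + 10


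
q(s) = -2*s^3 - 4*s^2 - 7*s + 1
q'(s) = -6*s^2 - 8*s - 7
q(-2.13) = 17.09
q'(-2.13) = -17.18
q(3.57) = -165.97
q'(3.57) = -112.03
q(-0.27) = 2.64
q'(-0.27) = -5.28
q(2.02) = -45.95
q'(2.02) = -47.64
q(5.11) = -406.08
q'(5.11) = -204.55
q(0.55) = -4.39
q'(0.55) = -13.22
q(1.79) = -35.82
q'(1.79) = -40.54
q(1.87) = -39.16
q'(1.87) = -42.94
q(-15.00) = 5956.00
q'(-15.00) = -1237.00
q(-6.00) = 331.00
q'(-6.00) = -175.00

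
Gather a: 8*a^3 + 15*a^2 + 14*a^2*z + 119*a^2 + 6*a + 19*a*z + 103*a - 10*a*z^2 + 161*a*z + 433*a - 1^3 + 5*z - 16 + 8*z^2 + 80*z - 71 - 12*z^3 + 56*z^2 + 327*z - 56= 8*a^3 + a^2*(14*z + 134) + a*(-10*z^2 + 180*z + 542) - 12*z^3 + 64*z^2 + 412*z - 144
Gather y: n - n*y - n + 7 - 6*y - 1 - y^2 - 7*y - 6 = -y^2 + y*(-n - 13)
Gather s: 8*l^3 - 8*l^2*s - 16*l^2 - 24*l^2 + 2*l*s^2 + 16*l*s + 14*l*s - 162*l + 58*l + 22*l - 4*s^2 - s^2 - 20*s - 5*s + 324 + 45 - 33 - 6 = 8*l^3 - 40*l^2 - 82*l + s^2*(2*l - 5) + s*(-8*l^2 + 30*l - 25) + 330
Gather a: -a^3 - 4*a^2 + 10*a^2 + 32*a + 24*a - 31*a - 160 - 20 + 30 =-a^3 + 6*a^2 + 25*a - 150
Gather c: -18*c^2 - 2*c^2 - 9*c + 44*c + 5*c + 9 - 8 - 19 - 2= -20*c^2 + 40*c - 20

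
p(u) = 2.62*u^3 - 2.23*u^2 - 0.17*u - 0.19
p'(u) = 7.86*u^2 - 4.46*u - 0.17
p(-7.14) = -1066.33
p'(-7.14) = 432.37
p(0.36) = -0.42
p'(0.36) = -0.76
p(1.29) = 1.50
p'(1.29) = 7.16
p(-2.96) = -87.17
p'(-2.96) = 81.90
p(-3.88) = -186.14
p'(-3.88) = 135.46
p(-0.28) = -0.37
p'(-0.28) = 1.70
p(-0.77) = -2.58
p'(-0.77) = 7.92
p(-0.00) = -0.19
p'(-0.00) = -0.17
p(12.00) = 4204.01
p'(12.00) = 1078.15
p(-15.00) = -9341.89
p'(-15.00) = 1835.23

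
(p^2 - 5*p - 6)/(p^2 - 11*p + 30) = (p + 1)/(p - 5)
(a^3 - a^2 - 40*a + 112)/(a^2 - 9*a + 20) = (a^2 + 3*a - 28)/(a - 5)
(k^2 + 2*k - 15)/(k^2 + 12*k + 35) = (k - 3)/(k + 7)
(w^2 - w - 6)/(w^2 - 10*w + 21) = (w + 2)/(w - 7)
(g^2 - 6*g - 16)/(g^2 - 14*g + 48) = (g + 2)/(g - 6)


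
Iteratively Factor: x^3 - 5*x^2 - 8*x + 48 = (x - 4)*(x^2 - x - 12) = (x - 4)*(x + 3)*(x - 4)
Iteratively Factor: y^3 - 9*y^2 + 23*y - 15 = (y - 3)*(y^2 - 6*y + 5) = (y - 3)*(y - 1)*(y - 5)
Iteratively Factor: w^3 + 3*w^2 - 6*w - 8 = (w - 2)*(w^2 + 5*w + 4) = (w - 2)*(w + 4)*(w + 1)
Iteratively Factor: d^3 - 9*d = (d - 3)*(d^2 + 3*d) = (d - 3)*(d + 3)*(d)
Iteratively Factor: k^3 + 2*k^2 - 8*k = (k - 2)*(k^2 + 4*k) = (k - 2)*(k + 4)*(k)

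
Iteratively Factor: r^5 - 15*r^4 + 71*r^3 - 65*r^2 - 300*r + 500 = (r - 2)*(r^4 - 13*r^3 + 45*r^2 + 25*r - 250) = (r - 5)*(r - 2)*(r^3 - 8*r^2 + 5*r + 50) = (r - 5)^2*(r - 2)*(r^2 - 3*r - 10) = (r - 5)^3*(r - 2)*(r + 2)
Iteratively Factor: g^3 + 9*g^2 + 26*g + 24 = (g + 4)*(g^2 + 5*g + 6) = (g + 2)*(g + 4)*(g + 3)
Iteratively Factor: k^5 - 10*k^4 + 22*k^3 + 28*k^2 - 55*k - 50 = (k - 2)*(k^4 - 8*k^3 + 6*k^2 + 40*k + 25) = (k - 5)*(k - 2)*(k^3 - 3*k^2 - 9*k - 5) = (k - 5)^2*(k - 2)*(k^2 + 2*k + 1) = (k - 5)^2*(k - 2)*(k + 1)*(k + 1)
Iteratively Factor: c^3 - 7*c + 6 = (c - 2)*(c^2 + 2*c - 3) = (c - 2)*(c - 1)*(c + 3)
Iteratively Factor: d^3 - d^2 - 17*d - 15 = (d + 1)*(d^2 - 2*d - 15) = (d - 5)*(d + 1)*(d + 3)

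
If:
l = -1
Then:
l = -1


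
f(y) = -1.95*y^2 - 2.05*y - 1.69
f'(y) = -3.9*y - 2.05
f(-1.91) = -4.89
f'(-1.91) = 5.40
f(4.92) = -58.98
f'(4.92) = -21.24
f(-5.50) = -49.40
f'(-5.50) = 19.40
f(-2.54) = -9.06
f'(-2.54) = 7.86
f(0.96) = -5.46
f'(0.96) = -5.79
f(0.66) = -3.89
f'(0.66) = -4.62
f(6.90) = -108.67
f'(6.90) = -28.96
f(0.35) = -2.65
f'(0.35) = -3.42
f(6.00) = -84.19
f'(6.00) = -25.45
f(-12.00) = -257.89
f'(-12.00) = 44.75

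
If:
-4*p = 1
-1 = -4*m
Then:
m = 1/4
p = -1/4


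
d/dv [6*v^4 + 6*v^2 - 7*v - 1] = 24*v^3 + 12*v - 7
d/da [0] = 0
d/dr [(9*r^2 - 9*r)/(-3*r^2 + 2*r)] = -9/(9*r^2 - 12*r + 4)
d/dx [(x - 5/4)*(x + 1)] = 2*x - 1/4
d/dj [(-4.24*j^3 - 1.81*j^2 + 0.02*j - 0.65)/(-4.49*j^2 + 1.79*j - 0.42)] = (19.0376*j^4 - 15.1792*j^3 + 2.1923*j^2 - 4.3166*j + 1.1551)/(20.1601*j^4 - 16.0742*j^3 + 6.9757*j^2 - 1.5036*j + 0.1764)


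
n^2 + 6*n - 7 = (n - 1)*(n + 7)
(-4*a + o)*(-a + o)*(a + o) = 4*a^3 - a^2*o - 4*a*o^2 + o^3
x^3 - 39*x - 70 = (x - 7)*(x + 2)*(x + 5)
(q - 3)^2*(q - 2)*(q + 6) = q^4 - 2*q^3 - 27*q^2 + 108*q - 108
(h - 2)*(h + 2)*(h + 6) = h^3 + 6*h^2 - 4*h - 24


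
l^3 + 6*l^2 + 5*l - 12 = (l - 1)*(l + 3)*(l + 4)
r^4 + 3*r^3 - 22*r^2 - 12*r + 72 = (r - 3)*(r - 2)*(r + 2)*(r + 6)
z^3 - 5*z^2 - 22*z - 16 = (z - 8)*(z + 1)*(z + 2)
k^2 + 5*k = k*(k + 5)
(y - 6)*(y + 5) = y^2 - y - 30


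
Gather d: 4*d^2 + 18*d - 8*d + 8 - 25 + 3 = 4*d^2 + 10*d - 14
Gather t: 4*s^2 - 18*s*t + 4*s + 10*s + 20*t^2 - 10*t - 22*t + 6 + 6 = 4*s^2 + 14*s + 20*t^2 + t*(-18*s - 32) + 12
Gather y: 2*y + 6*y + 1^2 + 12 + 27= 8*y + 40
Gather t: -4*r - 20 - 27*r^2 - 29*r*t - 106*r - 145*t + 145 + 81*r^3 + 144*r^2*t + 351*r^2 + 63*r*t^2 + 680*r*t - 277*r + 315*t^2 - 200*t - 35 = 81*r^3 + 324*r^2 - 387*r + t^2*(63*r + 315) + t*(144*r^2 + 651*r - 345) + 90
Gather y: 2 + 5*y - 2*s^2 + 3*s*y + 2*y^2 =-2*s^2 + 2*y^2 + y*(3*s + 5) + 2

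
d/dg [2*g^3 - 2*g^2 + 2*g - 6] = 6*g^2 - 4*g + 2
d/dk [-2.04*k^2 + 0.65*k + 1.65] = 0.65 - 4.08*k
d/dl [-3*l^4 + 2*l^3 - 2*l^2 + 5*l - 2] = -12*l^3 + 6*l^2 - 4*l + 5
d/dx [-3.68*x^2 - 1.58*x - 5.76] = -7.36*x - 1.58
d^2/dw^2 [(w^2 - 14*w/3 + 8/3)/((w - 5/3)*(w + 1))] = 2*(-108*w^3 + 351*w^2 - 774*w + 367)/(27*w^6 - 54*w^5 - 99*w^4 + 172*w^3 + 165*w^2 - 150*w - 125)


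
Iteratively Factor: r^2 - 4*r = (r - 4)*(r)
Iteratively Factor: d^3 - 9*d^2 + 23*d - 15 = (d - 5)*(d^2 - 4*d + 3) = (d - 5)*(d - 1)*(d - 3)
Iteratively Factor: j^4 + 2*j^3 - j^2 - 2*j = (j)*(j^3 + 2*j^2 - j - 2) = j*(j + 1)*(j^2 + j - 2) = j*(j - 1)*(j + 1)*(j + 2)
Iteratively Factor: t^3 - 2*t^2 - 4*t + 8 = (t + 2)*(t^2 - 4*t + 4) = (t - 2)*(t + 2)*(t - 2)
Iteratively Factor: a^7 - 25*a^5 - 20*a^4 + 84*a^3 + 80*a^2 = (a)*(a^6 - 25*a^4 - 20*a^3 + 84*a^2 + 80*a) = a*(a - 5)*(a^5 + 5*a^4 - 20*a^2 - 16*a) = a*(a - 5)*(a + 2)*(a^4 + 3*a^3 - 6*a^2 - 8*a) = a*(a - 5)*(a + 2)*(a + 4)*(a^3 - a^2 - 2*a) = a^2*(a - 5)*(a + 2)*(a + 4)*(a^2 - a - 2) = a^2*(a - 5)*(a + 1)*(a + 2)*(a + 4)*(a - 2)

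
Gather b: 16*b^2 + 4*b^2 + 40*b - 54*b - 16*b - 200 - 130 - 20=20*b^2 - 30*b - 350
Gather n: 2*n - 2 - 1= 2*n - 3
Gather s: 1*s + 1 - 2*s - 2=-s - 1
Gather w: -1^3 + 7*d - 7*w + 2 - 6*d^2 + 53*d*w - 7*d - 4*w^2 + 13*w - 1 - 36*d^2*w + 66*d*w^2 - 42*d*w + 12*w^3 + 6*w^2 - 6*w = -6*d^2 + 12*w^3 + w^2*(66*d + 2) + w*(-36*d^2 + 11*d)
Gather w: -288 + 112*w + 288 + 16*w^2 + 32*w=16*w^2 + 144*w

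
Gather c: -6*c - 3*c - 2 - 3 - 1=-9*c - 6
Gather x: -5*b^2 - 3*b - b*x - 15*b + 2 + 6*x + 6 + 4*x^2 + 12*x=-5*b^2 - 18*b + 4*x^2 + x*(18 - b) + 8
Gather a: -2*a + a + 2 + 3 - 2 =3 - a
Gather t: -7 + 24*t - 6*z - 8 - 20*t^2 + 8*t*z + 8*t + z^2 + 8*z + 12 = -20*t^2 + t*(8*z + 32) + z^2 + 2*z - 3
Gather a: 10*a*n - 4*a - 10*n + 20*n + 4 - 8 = a*(10*n - 4) + 10*n - 4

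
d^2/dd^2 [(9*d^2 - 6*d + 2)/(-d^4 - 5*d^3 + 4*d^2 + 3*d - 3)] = 2*(-27*d^8 - 99*d^7 - 41*d^6 + 66*d^5 - 615*d^4 + 1391*d^3 - 834*d^2 + 234*d - 69)/(d^12 + 15*d^11 + 63*d^10 - 4*d^9 - 333*d^8 + 177*d^7 + 476*d^6 - 423*d^5 - 207*d^4 + 324*d^3 - 27*d^2 - 81*d + 27)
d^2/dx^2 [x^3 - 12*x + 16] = 6*x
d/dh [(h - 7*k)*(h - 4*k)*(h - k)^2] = 4*h^3 - 39*h^2*k + 102*h*k^2 - 67*k^3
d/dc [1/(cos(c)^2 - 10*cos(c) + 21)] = 2*(cos(c) - 5)*sin(c)/(cos(c)^2 - 10*cos(c) + 21)^2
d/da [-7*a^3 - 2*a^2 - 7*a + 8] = -21*a^2 - 4*a - 7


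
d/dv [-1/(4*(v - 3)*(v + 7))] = (v + 2)/(2*(v - 3)^2*(v + 7)^2)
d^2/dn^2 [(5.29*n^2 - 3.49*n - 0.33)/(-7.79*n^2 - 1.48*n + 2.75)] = (545.553954*n^3 - 559.795632*n^2 + 471.414966*n - 36.018136)/(472.729139*n^6 + 269.437404*n^5 - 449.454177*n^4 - 186.990008*n^3 + 158.664825*n^2 + 33.5775*n - 20.796875)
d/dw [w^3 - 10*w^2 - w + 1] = 3*w^2 - 20*w - 1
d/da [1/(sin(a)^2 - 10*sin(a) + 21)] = 2*(5 - sin(a))*cos(a)/(sin(a)^2 - 10*sin(a) + 21)^2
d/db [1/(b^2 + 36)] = -2*b/(b^2 + 36)^2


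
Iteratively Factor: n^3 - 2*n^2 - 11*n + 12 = (n - 1)*(n^2 - n - 12) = (n - 4)*(n - 1)*(n + 3)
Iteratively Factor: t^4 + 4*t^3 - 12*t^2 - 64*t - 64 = (t + 2)*(t^3 + 2*t^2 - 16*t - 32) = (t + 2)^2*(t^2 - 16) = (t - 4)*(t + 2)^2*(t + 4)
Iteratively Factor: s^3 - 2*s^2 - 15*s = (s)*(s^2 - 2*s - 15) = s*(s - 5)*(s + 3)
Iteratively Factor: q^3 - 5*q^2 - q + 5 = (q + 1)*(q^2 - 6*q + 5) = (q - 5)*(q + 1)*(q - 1)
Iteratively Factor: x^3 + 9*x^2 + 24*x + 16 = (x + 4)*(x^2 + 5*x + 4) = (x + 4)^2*(x + 1)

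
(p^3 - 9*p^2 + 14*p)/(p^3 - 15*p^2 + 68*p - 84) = p/(p - 6)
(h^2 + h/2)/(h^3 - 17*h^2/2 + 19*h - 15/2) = h*(2*h + 1)/(2*h^3 - 17*h^2 + 38*h - 15)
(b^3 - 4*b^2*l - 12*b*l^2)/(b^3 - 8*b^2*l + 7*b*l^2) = (b^2 - 4*b*l - 12*l^2)/(b^2 - 8*b*l + 7*l^2)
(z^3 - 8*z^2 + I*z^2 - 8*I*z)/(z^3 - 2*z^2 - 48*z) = (z + I)/(z + 6)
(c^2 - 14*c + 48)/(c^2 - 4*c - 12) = (c - 8)/(c + 2)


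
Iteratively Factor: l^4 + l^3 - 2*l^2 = (l)*(l^3 + l^2 - 2*l) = l^2*(l^2 + l - 2) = l^2*(l - 1)*(l + 2)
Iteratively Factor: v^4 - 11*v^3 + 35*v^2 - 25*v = (v - 5)*(v^3 - 6*v^2 + 5*v) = v*(v - 5)*(v^2 - 6*v + 5) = v*(v - 5)*(v - 1)*(v - 5)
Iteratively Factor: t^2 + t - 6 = (t + 3)*(t - 2)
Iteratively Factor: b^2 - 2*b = (b)*(b - 2)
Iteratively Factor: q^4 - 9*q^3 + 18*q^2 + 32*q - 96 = (q - 4)*(q^3 - 5*q^2 - 2*q + 24) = (q - 4)^2*(q^2 - q - 6) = (q - 4)^2*(q - 3)*(q + 2)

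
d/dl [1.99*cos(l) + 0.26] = -1.99*sin(l)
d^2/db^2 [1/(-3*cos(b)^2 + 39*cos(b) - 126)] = (4*sin(b)^4/3 - sin(b)^2 + 793*cos(b)/4 - 13*cos(3*b)/4 - 85)/((cos(b) - 7)^3*(cos(b) - 6)^3)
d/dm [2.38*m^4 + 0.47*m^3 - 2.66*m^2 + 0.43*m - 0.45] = 9.52*m^3 + 1.41*m^2 - 5.32*m + 0.43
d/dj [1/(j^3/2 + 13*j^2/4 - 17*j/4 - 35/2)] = 4*(-6*j^2 - 26*j + 17)/(2*j^3 + 13*j^2 - 17*j - 70)^2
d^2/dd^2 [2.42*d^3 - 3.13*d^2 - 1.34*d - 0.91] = 14.52*d - 6.26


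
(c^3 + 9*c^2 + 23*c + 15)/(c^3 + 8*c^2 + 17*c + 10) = (c + 3)/(c + 2)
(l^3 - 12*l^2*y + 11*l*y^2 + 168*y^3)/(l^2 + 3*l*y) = l - 15*y + 56*y^2/l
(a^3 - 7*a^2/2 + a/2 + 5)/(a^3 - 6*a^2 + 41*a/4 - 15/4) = 2*(a^2 - a - 2)/(2*a^2 - 7*a + 3)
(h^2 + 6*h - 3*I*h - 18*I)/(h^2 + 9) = (h + 6)/(h + 3*I)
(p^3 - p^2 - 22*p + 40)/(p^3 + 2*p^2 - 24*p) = (p^2 + 3*p - 10)/(p*(p + 6))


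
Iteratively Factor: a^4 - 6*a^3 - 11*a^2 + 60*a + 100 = (a + 2)*(a^3 - 8*a^2 + 5*a + 50) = (a + 2)^2*(a^2 - 10*a + 25) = (a - 5)*(a + 2)^2*(a - 5)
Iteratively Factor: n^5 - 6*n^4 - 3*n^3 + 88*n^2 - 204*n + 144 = (n - 2)*(n^4 - 4*n^3 - 11*n^2 + 66*n - 72) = (n - 3)*(n - 2)*(n^3 - n^2 - 14*n + 24) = (n - 3)*(n - 2)*(n + 4)*(n^2 - 5*n + 6) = (n - 3)*(n - 2)^2*(n + 4)*(n - 3)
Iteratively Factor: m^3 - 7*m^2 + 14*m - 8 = (m - 1)*(m^2 - 6*m + 8) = (m - 4)*(m - 1)*(m - 2)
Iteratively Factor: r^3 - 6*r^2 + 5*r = (r - 5)*(r^2 - r) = r*(r - 5)*(r - 1)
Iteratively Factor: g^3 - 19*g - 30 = (g - 5)*(g^2 + 5*g + 6) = (g - 5)*(g + 2)*(g + 3)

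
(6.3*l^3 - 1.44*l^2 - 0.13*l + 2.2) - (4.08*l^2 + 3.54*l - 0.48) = 6.3*l^3 - 5.52*l^2 - 3.67*l + 2.68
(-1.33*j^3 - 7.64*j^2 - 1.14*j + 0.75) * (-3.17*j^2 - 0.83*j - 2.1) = 4.2161*j^5 + 25.3227*j^4 + 12.748*j^3 + 14.6127*j^2 + 1.7715*j - 1.575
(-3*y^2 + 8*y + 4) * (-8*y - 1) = 24*y^3 - 61*y^2 - 40*y - 4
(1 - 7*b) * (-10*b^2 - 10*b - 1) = 70*b^3 + 60*b^2 - 3*b - 1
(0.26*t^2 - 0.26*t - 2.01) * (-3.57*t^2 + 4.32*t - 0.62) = -0.9282*t^4 + 2.0514*t^3 + 5.8913*t^2 - 8.522*t + 1.2462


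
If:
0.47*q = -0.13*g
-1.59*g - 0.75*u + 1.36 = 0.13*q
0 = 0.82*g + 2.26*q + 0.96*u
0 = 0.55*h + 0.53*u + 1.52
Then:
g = 0.97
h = -2.57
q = -0.27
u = -0.20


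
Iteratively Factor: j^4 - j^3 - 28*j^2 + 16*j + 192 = (j + 4)*(j^3 - 5*j^2 - 8*j + 48) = (j - 4)*(j + 4)*(j^2 - j - 12) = (j - 4)*(j + 3)*(j + 4)*(j - 4)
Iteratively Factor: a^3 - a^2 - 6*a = (a + 2)*(a^2 - 3*a) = (a - 3)*(a + 2)*(a)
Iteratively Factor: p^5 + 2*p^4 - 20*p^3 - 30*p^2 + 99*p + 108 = (p + 3)*(p^4 - p^3 - 17*p^2 + 21*p + 36) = (p - 3)*(p + 3)*(p^3 + 2*p^2 - 11*p - 12) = (p - 3)*(p + 3)*(p + 4)*(p^2 - 2*p - 3) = (p - 3)^2*(p + 3)*(p + 4)*(p + 1)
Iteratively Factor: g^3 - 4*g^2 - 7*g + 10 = (g + 2)*(g^2 - 6*g + 5) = (g - 1)*(g + 2)*(g - 5)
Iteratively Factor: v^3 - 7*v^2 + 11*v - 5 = (v - 1)*(v^2 - 6*v + 5) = (v - 1)^2*(v - 5)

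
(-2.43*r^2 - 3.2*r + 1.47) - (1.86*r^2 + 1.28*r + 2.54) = -4.29*r^2 - 4.48*r - 1.07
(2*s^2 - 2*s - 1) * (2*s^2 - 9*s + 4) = 4*s^4 - 22*s^3 + 24*s^2 + s - 4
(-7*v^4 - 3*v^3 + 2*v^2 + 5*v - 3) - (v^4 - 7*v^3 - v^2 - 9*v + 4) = -8*v^4 + 4*v^3 + 3*v^2 + 14*v - 7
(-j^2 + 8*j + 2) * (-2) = 2*j^2 - 16*j - 4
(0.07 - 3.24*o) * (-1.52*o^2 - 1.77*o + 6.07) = 4.9248*o^3 + 5.6284*o^2 - 19.7907*o + 0.4249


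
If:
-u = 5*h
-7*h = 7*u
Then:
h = 0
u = 0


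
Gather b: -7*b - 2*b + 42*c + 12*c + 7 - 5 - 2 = -9*b + 54*c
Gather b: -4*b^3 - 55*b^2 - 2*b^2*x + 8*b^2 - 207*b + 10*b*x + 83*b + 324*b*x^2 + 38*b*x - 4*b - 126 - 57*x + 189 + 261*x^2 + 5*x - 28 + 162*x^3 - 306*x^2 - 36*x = -4*b^3 + b^2*(-2*x - 47) + b*(324*x^2 + 48*x - 128) + 162*x^3 - 45*x^2 - 88*x + 35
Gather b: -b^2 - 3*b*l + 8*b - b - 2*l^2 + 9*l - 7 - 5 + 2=-b^2 + b*(7 - 3*l) - 2*l^2 + 9*l - 10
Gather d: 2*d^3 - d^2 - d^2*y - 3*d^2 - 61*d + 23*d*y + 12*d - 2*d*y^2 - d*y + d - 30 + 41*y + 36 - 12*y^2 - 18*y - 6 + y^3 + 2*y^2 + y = 2*d^3 + d^2*(-y - 4) + d*(-2*y^2 + 22*y - 48) + y^3 - 10*y^2 + 24*y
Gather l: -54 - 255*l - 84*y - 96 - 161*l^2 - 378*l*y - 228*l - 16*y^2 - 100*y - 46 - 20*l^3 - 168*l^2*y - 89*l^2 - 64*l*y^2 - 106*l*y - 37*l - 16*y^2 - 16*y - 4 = -20*l^3 + l^2*(-168*y - 250) + l*(-64*y^2 - 484*y - 520) - 32*y^2 - 200*y - 200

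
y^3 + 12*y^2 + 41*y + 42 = (y + 2)*(y + 3)*(y + 7)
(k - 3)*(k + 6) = k^2 + 3*k - 18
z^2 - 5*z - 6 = (z - 6)*(z + 1)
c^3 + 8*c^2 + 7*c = c*(c + 1)*(c + 7)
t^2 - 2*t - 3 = (t - 3)*(t + 1)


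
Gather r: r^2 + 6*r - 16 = r^2 + 6*r - 16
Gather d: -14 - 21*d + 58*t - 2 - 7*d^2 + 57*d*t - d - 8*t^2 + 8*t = -7*d^2 + d*(57*t - 22) - 8*t^2 + 66*t - 16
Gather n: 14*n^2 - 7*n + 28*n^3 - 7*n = 28*n^3 + 14*n^2 - 14*n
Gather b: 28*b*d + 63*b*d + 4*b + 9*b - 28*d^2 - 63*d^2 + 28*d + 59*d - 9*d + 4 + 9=b*(91*d + 13) - 91*d^2 + 78*d + 13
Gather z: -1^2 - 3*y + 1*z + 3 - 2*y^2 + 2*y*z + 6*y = -2*y^2 + 3*y + z*(2*y + 1) + 2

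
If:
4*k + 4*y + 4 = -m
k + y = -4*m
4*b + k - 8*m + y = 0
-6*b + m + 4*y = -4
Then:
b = 4/5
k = -6/5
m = 4/15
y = 2/15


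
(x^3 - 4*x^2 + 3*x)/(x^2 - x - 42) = x*(-x^2 + 4*x - 3)/(-x^2 + x + 42)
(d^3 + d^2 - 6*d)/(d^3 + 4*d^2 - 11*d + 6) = d*(d^2 + d - 6)/(d^3 + 4*d^2 - 11*d + 6)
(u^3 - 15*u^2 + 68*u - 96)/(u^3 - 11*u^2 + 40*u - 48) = (u - 8)/(u - 4)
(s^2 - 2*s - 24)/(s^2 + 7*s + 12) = (s - 6)/(s + 3)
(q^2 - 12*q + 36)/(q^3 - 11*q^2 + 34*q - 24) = (q - 6)/(q^2 - 5*q + 4)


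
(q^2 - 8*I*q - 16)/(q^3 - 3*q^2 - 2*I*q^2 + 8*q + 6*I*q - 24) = (q - 4*I)/(q^2 + q*(-3 + 2*I) - 6*I)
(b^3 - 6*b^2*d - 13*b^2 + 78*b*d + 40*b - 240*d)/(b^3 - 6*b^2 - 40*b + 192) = (b^2 - 6*b*d - 5*b + 30*d)/(b^2 + 2*b - 24)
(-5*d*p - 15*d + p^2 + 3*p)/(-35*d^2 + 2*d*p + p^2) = (p + 3)/(7*d + p)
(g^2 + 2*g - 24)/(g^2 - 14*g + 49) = (g^2 + 2*g - 24)/(g^2 - 14*g + 49)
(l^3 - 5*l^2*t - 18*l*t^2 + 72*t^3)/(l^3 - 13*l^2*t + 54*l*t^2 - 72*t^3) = (-l - 4*t)/(-l + 4*t)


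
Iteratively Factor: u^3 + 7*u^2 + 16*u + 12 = (u + 3)*(u^2 + 4*u + 4) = (u + 2)*(u + 3)*(u + 2)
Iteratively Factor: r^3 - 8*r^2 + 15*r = (r)*(r^2 - 8*r + 15) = r*(r - 5)*(r - 3)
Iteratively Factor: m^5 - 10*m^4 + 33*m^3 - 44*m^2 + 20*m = (m)*(m^4 - 10*m^3 + 33*m^2 - 44*m + 20) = m*(m - 2)*(m^3 - 8*m^2 + 17*m - 10) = m*(m - 5)*(m - 2)*(m^2 - 3*m + 2) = m*(m - 5)*(m - 2)*(m - 1)*(m - 2)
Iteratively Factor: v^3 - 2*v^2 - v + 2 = (v - 1)*(v^2 - v - 2) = (v - 2)*(v - 1)*(v + 1)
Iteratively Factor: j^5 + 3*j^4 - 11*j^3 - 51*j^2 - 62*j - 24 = (j + 1)*(j^4 + 2*j^3 - 13*j^2 - 38*j - 24) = (j + 1)*(j + 3)*(j^3 - j^2 - 10*j - 8) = (j + 1)*(j + 2)*(j + 3)*(j^2 - 3*j - 4) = (j - 4)*(j + 1)*(j + 2)*(j + 3)*(j + 1)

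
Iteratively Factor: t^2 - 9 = (t + 3)*(t - 3)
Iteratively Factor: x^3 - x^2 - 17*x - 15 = (x - 5)*(x^2 + 4*x + 3) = (x - 5)*(x + 3)*(x + 1)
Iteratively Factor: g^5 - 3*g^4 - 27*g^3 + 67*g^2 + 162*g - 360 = (g - 5)*(g^4 + 2*g^3 - 17*g^2 - 18*g + 72) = (g - 5)*(g + 4)*(g^3 - 2*g^2 - 9*g + 18) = (g - 5)*(g - 3)*(g + 4)*(g^2 + g - 6) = (g - 5)*(g - 3)*(g - 2)*(g + 4)*(g + 3)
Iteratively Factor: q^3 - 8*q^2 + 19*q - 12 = (q - 4)*(q^2 - 4*q + 3) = (q - 4)*(q - 1)*(q - 3)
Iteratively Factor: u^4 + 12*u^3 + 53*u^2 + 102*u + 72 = (u + 3)*(u^3 + 9*u^2 + 26*u + 24) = (u + 3)^2*(u^2 + 6*u + 8) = (u + 3)^2*(u + 4)*(u + 2)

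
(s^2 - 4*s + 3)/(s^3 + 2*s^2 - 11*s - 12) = (s - 1)/(s^2 + 5*s + 4)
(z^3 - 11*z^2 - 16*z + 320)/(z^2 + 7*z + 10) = (z^2 - 16*z + 64)/(z + 2)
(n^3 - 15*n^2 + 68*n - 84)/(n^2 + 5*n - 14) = (n^2 - 13*n + 42)/(n + 7)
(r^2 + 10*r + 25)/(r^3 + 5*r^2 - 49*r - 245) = (r + 5)/(r^2 - 49)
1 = 1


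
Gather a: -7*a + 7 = 7 - 7*a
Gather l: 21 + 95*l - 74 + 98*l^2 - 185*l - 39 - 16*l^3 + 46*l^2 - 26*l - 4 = -16*l^3 + 144*l^2 - 116*l - 96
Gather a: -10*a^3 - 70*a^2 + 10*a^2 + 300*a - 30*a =-10*a^3 - 60*a^2 + 270*a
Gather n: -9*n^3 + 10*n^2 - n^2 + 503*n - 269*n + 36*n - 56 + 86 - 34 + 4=-9*n^3 + 9*n^2 + 270*n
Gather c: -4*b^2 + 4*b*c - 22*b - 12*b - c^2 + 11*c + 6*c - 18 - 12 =-4*b^2 - 34*b - c^2 + c*(4*b + 17) - 30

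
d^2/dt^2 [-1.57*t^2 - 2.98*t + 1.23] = -3.14000000000000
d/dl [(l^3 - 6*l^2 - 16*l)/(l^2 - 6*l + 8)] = (l^4 - 12*l^3 + 76*l^2 - 96*l - 128)/(l^4 - 12*l^3 + 52*l^2 - 96*l + 64)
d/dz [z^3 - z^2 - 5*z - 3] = 3*z^2 - 2*z - 5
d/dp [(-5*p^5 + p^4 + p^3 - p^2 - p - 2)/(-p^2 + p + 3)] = (15*p^6 - 22*p^5 - 73*p^4 + 14*p^3 + 7*p^2 - 10*p - 1)/(p^4 - 2*p^3 - 5*p^2 + 6*p + 9)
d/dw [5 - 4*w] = -4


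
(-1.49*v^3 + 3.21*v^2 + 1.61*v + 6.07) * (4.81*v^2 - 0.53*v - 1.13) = -7.1669*v^5 + 16.2298*v^4 + 7.7265*v^3 + 24.7161*v^2 - 5.0364*v - 6.8591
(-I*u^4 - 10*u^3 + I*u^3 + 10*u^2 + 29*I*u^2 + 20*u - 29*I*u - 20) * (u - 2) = -I*u^5 - 10*u^4 + 3*I*u^4 + 30*u^3 + 27*I*u^3 - 87*I*u^2 - 60*u + 58*I*u + 40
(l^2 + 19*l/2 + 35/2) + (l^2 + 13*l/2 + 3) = 2*l^2 + 16*l + 41/2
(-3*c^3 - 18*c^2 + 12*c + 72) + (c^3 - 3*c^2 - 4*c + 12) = -2*c^3 - 21*c^2 + 8*c + 84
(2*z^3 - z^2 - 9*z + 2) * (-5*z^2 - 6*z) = -10*z^5 - 7*z^4 + 51*z^3 + 44*z^2 - 12*z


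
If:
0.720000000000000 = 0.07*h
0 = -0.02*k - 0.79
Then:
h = 10.29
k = -39.50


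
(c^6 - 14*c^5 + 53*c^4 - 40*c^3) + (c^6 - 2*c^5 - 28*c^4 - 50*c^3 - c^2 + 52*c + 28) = 2*c^6 - 16*c^5 + 25*c^4 - 90*c^3 - c^2 + 52*c + 28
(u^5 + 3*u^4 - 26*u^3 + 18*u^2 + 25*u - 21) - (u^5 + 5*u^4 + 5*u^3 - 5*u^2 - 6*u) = -2*u^4 - 31*u^3 + 23*u^2 + 31*u - 21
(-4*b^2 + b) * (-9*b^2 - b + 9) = 36*b^4 - 5*b^3 - 37*b^2 + 9*b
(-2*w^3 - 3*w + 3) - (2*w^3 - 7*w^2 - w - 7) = -4*w^3 + 7*w^2 - 2*w + 10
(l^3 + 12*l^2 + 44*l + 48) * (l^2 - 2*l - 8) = l^5 + 10*l^4 + 12*l^3 - 136*l^2 - 448*l - 384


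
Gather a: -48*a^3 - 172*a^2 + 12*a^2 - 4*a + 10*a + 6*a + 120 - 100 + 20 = -48*a^3 - 160*a^2 + 12*a + 40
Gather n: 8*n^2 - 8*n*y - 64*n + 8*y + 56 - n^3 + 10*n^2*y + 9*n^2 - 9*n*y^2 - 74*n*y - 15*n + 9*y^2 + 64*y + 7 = -n^3 + n^2*(10*y + 17) + n*(-9*y^2 - 82*y - 79) + 9*y^2 + 72*y + 63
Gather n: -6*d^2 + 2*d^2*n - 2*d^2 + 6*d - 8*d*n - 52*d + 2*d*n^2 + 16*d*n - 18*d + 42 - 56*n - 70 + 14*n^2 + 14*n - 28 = -8*d^2 - 64*d + n^2*(2*d + 14) + n*(2*d^2 + 8*d - 42) - 56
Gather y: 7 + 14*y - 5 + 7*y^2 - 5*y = 7*y^2 + 9*y + 2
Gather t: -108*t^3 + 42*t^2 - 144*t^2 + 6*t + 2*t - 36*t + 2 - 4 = -108*t^3 - 102*t^2 - 28*t - 2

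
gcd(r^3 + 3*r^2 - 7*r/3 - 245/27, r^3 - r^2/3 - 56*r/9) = r + 7/3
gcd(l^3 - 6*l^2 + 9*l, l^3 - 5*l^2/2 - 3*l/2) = l^2 - 3*l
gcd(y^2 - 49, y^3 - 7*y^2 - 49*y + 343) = y^2 - 49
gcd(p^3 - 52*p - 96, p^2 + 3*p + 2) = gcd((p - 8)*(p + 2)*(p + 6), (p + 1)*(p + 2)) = p + 2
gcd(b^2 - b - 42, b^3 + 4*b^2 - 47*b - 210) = b^2 - b - 42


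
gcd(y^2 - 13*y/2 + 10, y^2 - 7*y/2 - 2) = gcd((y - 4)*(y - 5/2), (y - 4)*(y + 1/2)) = y - 4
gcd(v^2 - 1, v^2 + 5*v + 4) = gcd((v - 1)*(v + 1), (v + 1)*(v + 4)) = v + 1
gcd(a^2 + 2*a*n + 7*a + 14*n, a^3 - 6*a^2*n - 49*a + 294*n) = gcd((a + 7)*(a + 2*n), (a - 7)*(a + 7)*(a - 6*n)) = a + 7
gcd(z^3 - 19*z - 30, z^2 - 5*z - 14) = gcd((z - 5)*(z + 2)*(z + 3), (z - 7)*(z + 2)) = z + 2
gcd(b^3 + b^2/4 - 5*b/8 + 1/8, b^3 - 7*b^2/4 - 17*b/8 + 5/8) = b^2 + 3*b/4 - 1/4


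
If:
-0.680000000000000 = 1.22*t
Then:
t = -0.56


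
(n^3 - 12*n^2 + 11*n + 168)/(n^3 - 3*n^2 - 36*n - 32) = (n^2 - 4*n - 21)/(n^2 + 5*n + 4)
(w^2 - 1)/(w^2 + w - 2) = (w + 1)/(w + 2)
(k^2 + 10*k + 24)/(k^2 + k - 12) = (k + 6)/(k - 3)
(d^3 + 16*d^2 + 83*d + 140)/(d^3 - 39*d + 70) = (d^2 + 9*d + 20)/(d^2 - 7*d + 10)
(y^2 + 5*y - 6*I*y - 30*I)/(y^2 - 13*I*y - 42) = (y + 5)/(y - 7*I)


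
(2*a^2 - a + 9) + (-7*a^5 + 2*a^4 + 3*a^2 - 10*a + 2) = -7*a^5 + 2*a^4 + 5*a^2 - 11*a + 11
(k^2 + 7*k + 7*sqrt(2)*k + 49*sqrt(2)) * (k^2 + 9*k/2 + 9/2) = k^4 + 7*sqrt(2)*k^3 + 23*k^3/2 + 36*k^2 + 161*sqrt(2)*k^2/2 + 63*k/2 + 252*sqrt(2)*k + 441*sqrt(2)/2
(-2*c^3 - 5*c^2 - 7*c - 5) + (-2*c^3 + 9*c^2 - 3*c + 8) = -4*c^3 + 4*c^2 - 10*c + 3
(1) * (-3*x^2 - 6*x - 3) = -3*x^2 - 6*x - 3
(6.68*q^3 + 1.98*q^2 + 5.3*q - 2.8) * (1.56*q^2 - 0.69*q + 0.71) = 10.4208*q^5 - 1.5204*q^4 + 11.6446*q^3 - 6.6192*q^2 + 5.695*q - 1.988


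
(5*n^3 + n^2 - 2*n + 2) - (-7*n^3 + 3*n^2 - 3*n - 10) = 12*n^3 - 2*n^2 + n + 12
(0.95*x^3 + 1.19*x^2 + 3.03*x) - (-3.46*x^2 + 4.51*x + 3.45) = 0.95*x^3 + 4.65*x^2 - 1.48*x - 3.45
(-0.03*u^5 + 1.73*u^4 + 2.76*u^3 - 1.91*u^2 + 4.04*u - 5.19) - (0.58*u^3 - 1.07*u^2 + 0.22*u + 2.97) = -0.03*u^5 + 1.73*u^4 + 2.18*u^3 - 0.84*u^2 + 3.82*u - 8.16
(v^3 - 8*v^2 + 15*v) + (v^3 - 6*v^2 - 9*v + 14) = 2*v^3 - 14*v^2 + 6*v + 14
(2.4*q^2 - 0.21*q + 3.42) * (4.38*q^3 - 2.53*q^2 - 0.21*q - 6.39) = 10.512*q^5 - 6.9918*q^4 + 15.0069*q^3 - 23.9445*q^2 + 0.6237*q - 21.8538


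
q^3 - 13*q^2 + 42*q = q*(q - 7)*(q - 6)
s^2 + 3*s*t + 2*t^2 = (s + t)*(s + 2*t)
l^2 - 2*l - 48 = (l - 8)*(l + 6)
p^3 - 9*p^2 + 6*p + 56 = (p - 7)*(p - 4)*(p + 2)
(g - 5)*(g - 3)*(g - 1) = g^3 - 9*g^2 + 23*g - 15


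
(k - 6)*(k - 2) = k^2 - 8*k + 12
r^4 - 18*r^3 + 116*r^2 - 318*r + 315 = (r - 7)*(r - 5)*(r - 3)^2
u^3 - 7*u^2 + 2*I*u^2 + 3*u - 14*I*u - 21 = (u - 7)*(u - I)*(u + 3*I)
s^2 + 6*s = s*(s + 6)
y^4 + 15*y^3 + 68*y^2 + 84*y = y*(y + 2)*(y + 6)*(y + 7)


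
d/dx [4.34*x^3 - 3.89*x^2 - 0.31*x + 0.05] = 13.02*x^2 - 7.78*x - 0.31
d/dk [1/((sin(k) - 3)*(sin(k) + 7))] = -2*(sin(k) + 2)*cos(k)/((sin(k) - 3)^2*(sin(k) + 7)^2)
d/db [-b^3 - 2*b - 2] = -3*b^2 - 2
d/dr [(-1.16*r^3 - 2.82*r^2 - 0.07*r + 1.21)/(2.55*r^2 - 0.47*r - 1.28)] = (-2.958*r^4 + 1.0904*r^3 + 5.9583*r^2 + 1.0482*r + 0.6583)/(6.5025*r^4 - 2.397*r^3 - 6.3071*r^2 + 1.2032*r + 1.6384)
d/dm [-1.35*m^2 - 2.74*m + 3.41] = -2.7*m - 2.74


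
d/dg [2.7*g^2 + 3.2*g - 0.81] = 5.4*g + 3.2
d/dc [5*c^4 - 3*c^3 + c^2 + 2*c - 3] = 20*c^3 - 9*c^2 + 2*c + 2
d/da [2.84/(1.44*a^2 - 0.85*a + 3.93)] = (2.414 - 8.1792*a)/(1.44*a^2 - 0.85*a + 3.93)^2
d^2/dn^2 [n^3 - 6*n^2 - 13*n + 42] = 6*n - 12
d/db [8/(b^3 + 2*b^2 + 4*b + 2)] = 8*(-3*b^2 - 4*b - 4)/(b^3 + 2*b^2 + 4*b + 2)^2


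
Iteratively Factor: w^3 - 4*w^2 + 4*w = (w)*(w^2 - 4*w + 4) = w*(w - 2)*(w - 2)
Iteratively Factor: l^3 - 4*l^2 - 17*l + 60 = (l - 3)*(l^2 - l - 20) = (l - 5)*(l - 3)*(l + 4)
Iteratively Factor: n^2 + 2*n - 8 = (n + 4)*(n - 2)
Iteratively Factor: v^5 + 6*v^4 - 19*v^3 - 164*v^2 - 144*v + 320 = (v + 4)*(v^4 + 2*v^3 - 27*v^2 - 56*v + 80) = (v + 4)^2*(v^3 - 2*v^2 - 19*v + 20) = (v - 1)*(v + 4)^2*(v^2 - v - 20) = (v - 1)*(v + 4)^3*(v - 5)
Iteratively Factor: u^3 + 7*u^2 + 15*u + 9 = (u + 1)*(u^2 + 6*u + 9) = (u + 1)*(u + 3)*(u + 3)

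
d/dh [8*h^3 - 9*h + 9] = 24*h^2 - 9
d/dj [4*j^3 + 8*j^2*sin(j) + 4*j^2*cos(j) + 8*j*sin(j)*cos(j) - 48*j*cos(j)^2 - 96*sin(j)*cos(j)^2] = -4*j^2*sin(j) + 8*j^2*cos(j) + 12*j^2 + 16*j*sin(j) + 48*j*sin(2*j) + 8*j*cos(j) + 8*j*cos(2*j) + 4*sin(2*j) - 24*cos(j) - 24*cos(2*j) - 72*cos(3*j) - 24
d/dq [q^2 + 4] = 2*q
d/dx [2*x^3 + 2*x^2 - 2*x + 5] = 6*x^2 + 4*x - 2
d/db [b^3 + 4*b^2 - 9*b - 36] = 3*b^2 + 8*b - 9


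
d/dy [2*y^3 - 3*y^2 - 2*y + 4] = 6*y^2 - 6*y - 2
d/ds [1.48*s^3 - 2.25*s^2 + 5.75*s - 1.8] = 4.44*s^2 - 4.5*s + 5.75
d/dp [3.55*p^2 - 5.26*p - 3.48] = 7.1*p - 5.26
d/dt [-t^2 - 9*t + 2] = -2*t - 9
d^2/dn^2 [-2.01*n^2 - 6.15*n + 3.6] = -4.02000000000000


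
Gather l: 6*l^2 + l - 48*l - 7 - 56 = 6*l^2 - 47*l - 63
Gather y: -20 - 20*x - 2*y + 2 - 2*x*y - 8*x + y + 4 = -28*x + y*(-2*x - 1) - 14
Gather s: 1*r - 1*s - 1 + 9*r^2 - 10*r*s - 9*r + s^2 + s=9*r^2 - 10*r*s - 8*r + s^2 - 1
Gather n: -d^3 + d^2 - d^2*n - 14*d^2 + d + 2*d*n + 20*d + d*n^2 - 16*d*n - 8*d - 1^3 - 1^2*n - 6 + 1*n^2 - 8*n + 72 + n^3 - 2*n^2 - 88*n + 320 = -d^3 - 13*d^2 + 13*d + n^3 + n^2*(d - 1) + n*(-d^2 - 14*d - 97) + 385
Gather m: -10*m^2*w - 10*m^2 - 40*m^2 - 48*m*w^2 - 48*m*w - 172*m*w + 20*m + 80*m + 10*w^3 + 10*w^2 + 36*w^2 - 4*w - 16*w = m^2*(-10*w - 50) + m*(-48*w^2 - 220*w + 100) + 10*w^3 + 46*w^2 - 20*w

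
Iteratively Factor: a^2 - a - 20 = (a - 5)*(a + 4)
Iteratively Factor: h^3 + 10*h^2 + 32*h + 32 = (h + 2)*(h^2 + 8*h + 16) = (h + 2)*(h + 4)*(h + 4)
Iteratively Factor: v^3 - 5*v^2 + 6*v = (v - 2)*(v^2 - 3*v) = v*(v - 2)*(v - 3)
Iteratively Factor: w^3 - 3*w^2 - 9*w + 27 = (w + 3)*(w^2 - 6*w + 9) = (w - 3)*(w + 3)*(w - 3)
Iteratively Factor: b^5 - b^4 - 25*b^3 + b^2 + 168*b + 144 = (b - 4)*(b^4 + 3*b^3 - 13*b^2 - 51*b - 36) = (b - 4)^2*(b^3 + 7*b^2 + 15*b + 9) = (b - 4)^2*(b + 3)*(b^2 + 4*b + 3) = (b - 4)^2*(b + 1)*(b + 3)*(b + 3)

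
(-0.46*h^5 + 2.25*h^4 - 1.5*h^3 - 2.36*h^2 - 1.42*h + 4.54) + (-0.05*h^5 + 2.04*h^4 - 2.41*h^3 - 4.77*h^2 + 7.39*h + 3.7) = -0.51*h^5 + 4.29*h^4 - 3.91*h^3 - 7.13*h^2 + 5.97*h + 8.24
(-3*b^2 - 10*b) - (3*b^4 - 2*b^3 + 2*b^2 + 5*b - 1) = -3*b^4 + 2*b^3 - 5*b^2 - 15*b + 1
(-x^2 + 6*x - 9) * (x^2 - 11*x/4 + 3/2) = -x^4 + 35*x^3/4 - 27*x^2 + 135*x/4 - 27/2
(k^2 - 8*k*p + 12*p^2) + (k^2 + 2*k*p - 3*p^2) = 2*k^2 - 6*k*p + 9*p^2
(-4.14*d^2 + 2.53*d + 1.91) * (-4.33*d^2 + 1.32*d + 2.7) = 17.9262*d^4 - 16.4197*d^3 - 16.1087*d^2 + 9.3522*d + 5.157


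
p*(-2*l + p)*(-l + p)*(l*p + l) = 2*l^3*p^2 + 2*l^3*p - 3*l^2*p^3 - 3*l^2*p^2 + l*p^4 + l*p^3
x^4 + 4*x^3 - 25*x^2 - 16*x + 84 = (x - 3)*(x - 2)*(x + 2)*(x + 7)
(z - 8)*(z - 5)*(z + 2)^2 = z^4 - 9*z^3 - 8*z^2 + 108*z + 160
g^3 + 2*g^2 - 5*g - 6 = (g - 2)*(g + 1)*(g + 3)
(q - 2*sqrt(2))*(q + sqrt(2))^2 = q^3 - 6*q - 4*sqrt(2)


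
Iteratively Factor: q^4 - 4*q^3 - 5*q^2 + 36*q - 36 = (q - 3)*(q^3 - q^2 - 8*q + 12) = (q - 3)*(q - 2)*(q^2 + q - 6) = (q - 3)*(q - 2)^2*(q + 3)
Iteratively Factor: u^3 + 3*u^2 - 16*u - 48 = (u + 4)*(u^2 - u - 12) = (u + 3)*(u + 4)*(u - 4)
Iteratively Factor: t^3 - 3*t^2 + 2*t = (t)*(t^2 - 3*t + 2) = t*(t - 1)*(t - 2)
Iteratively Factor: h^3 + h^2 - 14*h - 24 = (h + 2)*(h^2 - h - 12) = (h + 2)*(h + 3)*(h - 4)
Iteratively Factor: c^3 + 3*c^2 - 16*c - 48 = (c + 3)*(c^2 - 16) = (c - 4)*(c + 3)*(c + 4)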